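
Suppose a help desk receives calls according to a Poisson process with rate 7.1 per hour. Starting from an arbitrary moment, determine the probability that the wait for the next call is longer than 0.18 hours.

The wait for the next event is exponential with rate λ = 7.1 per hour.
P(T > 0.18) = e^(−λt) = e^(−7.1 × 0.18) = e^(−1.278) ≈ 0.2786.

0.2786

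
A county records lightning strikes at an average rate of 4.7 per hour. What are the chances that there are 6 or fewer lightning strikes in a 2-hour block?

Over the interval, μ = 4.7 × 2 = 9.4 (a 2-hour block = 2 hours).
P(N ≤ 6) = Σ_{j=0}^{6} e^(−μ) μ^j/j! ≈ 0.1727.

0.1727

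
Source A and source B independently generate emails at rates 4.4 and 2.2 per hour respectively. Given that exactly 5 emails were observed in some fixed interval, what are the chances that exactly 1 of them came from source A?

Given the total, each event is independently from source A with probability p = λ_A/(λ_A+λ_B) = 4.4/6.6 ≈ 0.6667.
So K ~ Binomial(5, 4.4/6.6): P(K = 1) = C(5,1) · (4.4/6.6)^1 · (2.2/6.6)^4 ≈ 0.0412.

0.0412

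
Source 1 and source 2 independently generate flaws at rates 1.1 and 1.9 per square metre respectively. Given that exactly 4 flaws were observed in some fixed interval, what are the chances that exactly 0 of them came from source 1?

Given the total, each event is independently from source 1 with probability p = λ_1/(λ_1+λ_2) = 1.1/3 ≈ 0.3667.
So K ~ Binomial(4, 1.1/3): P(K = 0) = C(4,0) · (1.1/3)^0 · (1.9/3)^4 ≈ 0.1609.

0.1609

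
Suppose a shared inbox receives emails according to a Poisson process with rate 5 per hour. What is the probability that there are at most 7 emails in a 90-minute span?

0.5246

Over the interval, μ = 5 × 1.5 = 7.5 (a 90-minute span = 1.5 hours).
P(N ≤ 7) = Σ_{j=0}^{7} e^(−μ) μ^j/j! ≈ 0.5246.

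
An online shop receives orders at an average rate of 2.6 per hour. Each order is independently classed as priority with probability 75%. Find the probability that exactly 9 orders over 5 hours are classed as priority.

0.1279

Thinning: the orders that are classed as priority themselves form a Poisson process with rate 0.75 × 2.6 = 1.95 per hour.
Over the interval, μ = 1.95 × 5 = 9.75 (5 hours).
P(N = 9) = e^(−9.75) · 9.75^9/9! ≈ 0.1279.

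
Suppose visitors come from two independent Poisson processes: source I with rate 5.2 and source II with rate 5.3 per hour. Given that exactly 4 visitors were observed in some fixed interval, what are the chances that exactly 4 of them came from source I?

0.0602

Given the total, each event is independently from source I with probability p = λ_I/(λ_I+λ_II) = 5.2/10.5 ≈ 0.4952.
So K ~ Binomial(4, 5.2/10.5): P(K = 4) = C(4,4) · (5.2/10.5)^4 · (5.3/10.5)^0 ≈ 0.0602.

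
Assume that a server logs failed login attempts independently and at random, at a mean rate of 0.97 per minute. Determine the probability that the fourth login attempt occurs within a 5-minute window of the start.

0.7133

Over the interval, μ = 0.97 × 5 = 4.85 (a 5-minute window = 5 minutes).
The fourth arrival falls in the interval iff at least 4 events occur there: P(S_4 ≤ t) = P(N ≥ 4) = 1 − P(N ≤ 3) ≈ 0.7133.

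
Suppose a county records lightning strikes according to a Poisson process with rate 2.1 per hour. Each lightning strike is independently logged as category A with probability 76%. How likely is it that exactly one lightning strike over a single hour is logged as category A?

Thinning: the lightning strikes that are logged as category A themselves form a Poisson process with rate 0.76 × 2.1 = 1.596 per hour.
So μ = 1.596.
P(N = 1) = e^(−1.596) · 1.596^1/1! ≈ 0.3235.

0.3235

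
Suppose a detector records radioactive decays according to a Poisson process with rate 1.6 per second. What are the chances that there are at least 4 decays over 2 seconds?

Over the interval, μ = 1.6 × 2 = 3.2 (2 seconds).
P(N ≥ 4) = 1 − P(N ≤ 3) = 1 − Σ_{j=0}^{3} e^(−μ) μ^j/j! ≈ 0.3975.

0.3975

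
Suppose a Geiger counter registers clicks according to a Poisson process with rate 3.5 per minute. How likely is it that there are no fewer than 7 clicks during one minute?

With mean μ = 3.5 per minute,
P(N ≥ 7) = 1 − P(N ≤ 6) = 1 − Σ_{j=0}^{6} e^(−μ) μ^j/j! ≈ 0.0653.

0.0653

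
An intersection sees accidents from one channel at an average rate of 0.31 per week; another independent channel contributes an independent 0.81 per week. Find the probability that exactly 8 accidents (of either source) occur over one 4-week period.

0.0456

Independent Poisson processes superpose: combined rate λ = 0.31 + 0.81 = 1.12 per week.
Over the interval, μ = 1.12 × 4 = 4.48 (a 4-week period = 4 weeks).
P(N = 8) = e^(−4.48) · 4.48^8/8! ≈ 0.0456.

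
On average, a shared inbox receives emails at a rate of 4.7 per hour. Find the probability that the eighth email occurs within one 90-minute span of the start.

0.4087

Over the interval, μ = 4.7 × 1.5 = 7.05 (a 90-minute span = 1.5 hours).
The eighth arrival falls in the interval iff at least 8 events occur there: P(S_8 ≤ t) = P(N ≥ 8) = 1 − P(N ≤ 7) ≈ 0.4087.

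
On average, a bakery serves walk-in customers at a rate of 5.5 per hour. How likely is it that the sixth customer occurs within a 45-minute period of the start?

Over the interval, μ = 5.5 × 0.75 = 4.125 (a 45-minute period = 0.75 hours).
The sixth arrival falls in the interval iff at least 6 events occur there: P(S_6 ≤ t) = P(N ≥ 6) = 1 − P(N ≤ 5) ≈ 0.2347.

0.2347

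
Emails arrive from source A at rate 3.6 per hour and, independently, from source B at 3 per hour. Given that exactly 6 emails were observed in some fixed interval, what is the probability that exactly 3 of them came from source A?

Given the total, each event is independently from source A with probability p = λ_A/(λ_A+λ_B) = 3.6/6.6 ≈ 0.5455.
So K ~ Binomial(6, 3.6/6.6): P(K = 3) = C(6,3) · (3.6/6.6)^3 · (3/6.6)^3 ≈ 0.3048.

0.3048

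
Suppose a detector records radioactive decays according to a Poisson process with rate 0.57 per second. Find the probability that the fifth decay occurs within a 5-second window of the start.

Over the interval, μ = 0.57 × 5 = 2.85 (a 5-second window = 5 seconds).
The fifth arrival falls in the interval iff at least 5 events occur there: P(S_5 ≤ t) = P(N ≥ 5) = 1 − P(N ≤ 4) ≈ 0.1602.

0.1602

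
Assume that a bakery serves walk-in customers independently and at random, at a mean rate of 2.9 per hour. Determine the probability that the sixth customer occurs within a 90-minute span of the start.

Over the interval, μ = 2.9 × 1.5 = 4.35 (a 90-minute span = 1.5 hours).
The sixth arrival falls in the interval iff at least 6 events occur there: P(S_6 ≤ t) = P(N ≥ 6) = 1 − P(N ≤ 5) ≈ 0.2717.

0.2717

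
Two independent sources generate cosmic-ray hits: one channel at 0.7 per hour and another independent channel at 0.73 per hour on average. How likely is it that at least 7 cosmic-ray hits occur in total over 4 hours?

Independent Poisson processes superpose: combined rate λ = 0.7 + 0.73 = 1.43 per hour.
Over the interval, μ = 1.43 × 4 = 5.72 (4 hours).
P(N ≥ 7) = 1 − P(N ≤ 6) ≈ 0.3488.

0.3488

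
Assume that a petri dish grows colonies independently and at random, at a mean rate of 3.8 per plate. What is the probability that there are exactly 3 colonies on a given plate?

0.2046

With mean μ = 3.8 per plate,
P(N = 3) = e^(−μ) μ^3/3! = e^(−3.8) · 3.8^3/6 ≈ 0.2046.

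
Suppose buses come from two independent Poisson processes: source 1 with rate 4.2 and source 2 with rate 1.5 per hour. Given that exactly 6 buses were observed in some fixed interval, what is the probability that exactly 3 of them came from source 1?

0.1458

Given the total, each event is independently from source 1 with probability p = λ_1/(λ_1+λ_2) = 4.2/5.7 ≈ 0.7368.
So K ~ Binomial(6, 4.2/5.7): P(K = 3) = C(6,3) · (4.2/5.7)^3 · (1.5/5.7)^3 ≈ 0.1458.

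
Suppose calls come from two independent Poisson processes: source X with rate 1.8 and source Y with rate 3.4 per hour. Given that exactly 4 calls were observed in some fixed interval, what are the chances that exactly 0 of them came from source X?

0.1828

Given the total, each event is independently from source X with probability p = λ_X/(λ_X+λ_Y) = 1.8/5.2 ≈ 0.3462.
So K ~ Binomial(4, 1.8/5.2): P(K = 0) = C(4,0) · (1.8/5.2)^0 · (3.4/5.2)^4 ≈ 0.1828.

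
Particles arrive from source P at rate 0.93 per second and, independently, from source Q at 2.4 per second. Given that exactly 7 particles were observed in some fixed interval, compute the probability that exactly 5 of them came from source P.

0.0185

Given the total, each event is independently from source P with probability p = λ_P/(λ_P+λ_Q) = 0.93/3.33 ≈ 0.2793.
So K ~ Binomial(7, 0.93/3.33): P(K = 5) = C(7,5) · (0.93/3.33)^5 · (2.4/3.33)^2 ≈ 0.0185.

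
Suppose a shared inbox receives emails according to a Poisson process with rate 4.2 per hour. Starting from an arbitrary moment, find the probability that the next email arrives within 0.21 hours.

Inter-arrival times are exponential with rate λ = 4.2 per hour.
P(T ≤ 0.21) = 1 − e^(−λt) = 1 − e^(−4.2 × 0.21) = 1 − e^(−0.882) ≈ 0.5860.

0.5860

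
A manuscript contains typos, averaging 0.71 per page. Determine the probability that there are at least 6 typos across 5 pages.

0.1491

Over the interval, μ = 0.71 × 5 = 3.55 (5 pages).
P(N ≥ 6) = 1 − P(N ≤ 5) = 1 − Σ_{j=0}^{5} e^(−μ) μ^j/j! ≈ 0.1491.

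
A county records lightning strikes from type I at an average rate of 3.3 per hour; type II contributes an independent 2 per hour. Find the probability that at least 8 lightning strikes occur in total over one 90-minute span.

0.5400

Independent Poisson processes superpose: combined rate λ = 3.3 + 2 = 5.3 per hour.
Over the interval, μ = 5.3 × 1.5 = 7.95 (a 90-minute span = 1.5 hours).
P(N ≥ 8) = 1 − P(N ≤ 7) ≈ 0.5400.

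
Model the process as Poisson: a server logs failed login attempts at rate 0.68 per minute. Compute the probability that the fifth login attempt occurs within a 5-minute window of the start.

0.2558

Over the interval, μ = 0.68 × 5 = 3.4 (a 5-minute window = 5 minutes).
The fifth arrival falls in the interval iff at least 5 events occur there: P(S_5 ≤ t) = P(N ≥ 5) = 1 − P(N ≤ 4) ≈ 0.2558.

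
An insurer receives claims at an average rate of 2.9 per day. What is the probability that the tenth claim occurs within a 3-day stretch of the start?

0.3731

Over the interval, μ = 2.9 × 3 = 8.7 (a 3-day stretch = 3 days).
The tenth arrival falls in the interval iff at least 10 events occur there: P(S_10 ≤ t) = P(N ≥ 10) = 1 − P(N ≤ 9) ≈ 0.3731.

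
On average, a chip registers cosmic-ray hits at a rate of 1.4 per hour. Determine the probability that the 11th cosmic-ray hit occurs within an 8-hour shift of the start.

Over the interval, μ = 1.4 × 8 = 11.2 (an 8-hour shift = 8 hours).
The 11th arrival falls in the interval iff at least 11 events occur there: P(S_11 ≤ t) = P(N ≥ 11) = 1 − P(N ≤ 10) ≈ 0.5638.

0.5638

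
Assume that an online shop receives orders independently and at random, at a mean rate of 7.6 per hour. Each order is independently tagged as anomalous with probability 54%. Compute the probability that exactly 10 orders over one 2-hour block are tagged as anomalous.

0.1042

Thinning: the orders that are tagged as anomalous themselves form a Poisson process with rate 0.54 × 7.6 = 4.104 per hour.
Over the interval, μ = 4.104 × 2 = 8.208 (a 2-hour block = 2 hours).
P(N = 10) = e^(−8.208) · 8.208^10/10! ≈ 0.1042.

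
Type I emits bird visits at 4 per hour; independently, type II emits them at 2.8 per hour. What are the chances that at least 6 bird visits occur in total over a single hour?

0.6730

Independent Poisson processes superpose: combined rate λ = 4 + 2.8 = 6.8 per hour.
So μ = 6.8.
P(N ≥ 6) = 1 − P(N ≤ 5) ≈ 0.6730.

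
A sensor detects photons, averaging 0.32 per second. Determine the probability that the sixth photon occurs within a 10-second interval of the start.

Over the interval, μ = 0.32 × 10 = 3.2 (a 10-second interval = 10 seconds).
The sixth arrival falls in the interval iff at least 6 events occur there: P(S_6 ≤ t) = P(N ≥ 6) = 1 − P(N ≤ 5) ≈ 0.1054.

0.1054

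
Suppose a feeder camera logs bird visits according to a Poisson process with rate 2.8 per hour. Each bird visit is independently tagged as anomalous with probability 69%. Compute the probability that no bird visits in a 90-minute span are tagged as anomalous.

Thinning: the bird visits that are tagged as anomalous themselves form a Poisson process with rate 0.69 × 2.8 = 1.932 per hour.
Over the interval, μ = 1.932 × 1.5 = 2.898 (a 90-minute span = 1.5 hours).
P(N = 0) = e^(−2.898) · 2.898^0/0! ≈ 0.0551.

0.0551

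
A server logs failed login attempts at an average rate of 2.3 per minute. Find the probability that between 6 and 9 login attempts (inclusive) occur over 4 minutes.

0.4570

Over the interval, μ = 2.3 × 4 = 9.2 (4 minutes).
P(6 ≤ N ≤ 9) = Σ_{j=6}^{9} e^(−9.2) · 9.2^j/j! ≈ 0.4570.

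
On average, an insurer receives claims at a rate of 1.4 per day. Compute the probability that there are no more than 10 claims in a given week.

0.6080

Over the interval, μ = 1.4 × 7 = 9.8 (a week = 7 days).
P(N ≤ 10) = Σ_{j=0}^{10} e^(−μ) μ^j/j! ≈ 0.6080.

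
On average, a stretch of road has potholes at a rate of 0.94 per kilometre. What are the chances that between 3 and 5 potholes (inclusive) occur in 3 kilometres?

0.4684

Over the interval, μ = 0.94 × 3 = 2.82 (3 kilometres).
P(3 ≤ N ≤ 5) = Σ_{j=3}^{5} e^(−2.82) · 2.82^j/j! ≈ 0.4684.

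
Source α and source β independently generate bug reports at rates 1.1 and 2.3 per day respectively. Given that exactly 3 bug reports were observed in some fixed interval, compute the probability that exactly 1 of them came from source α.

Given the total, each event is independently from source α with probability p = λ_α/(λ_α+λ_β) = 1.1/3.4 ≈ 0.3235.
So K ~ Binomial(3, 1.1/3.4): P(K = 1) = C(3,1) · (1.1/3.4)^1 · (2.3/3.4)^2 ≈ 0.4442.

0.4442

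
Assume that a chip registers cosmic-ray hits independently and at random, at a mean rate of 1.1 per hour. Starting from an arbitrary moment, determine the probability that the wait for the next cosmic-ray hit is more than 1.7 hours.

0.1541

The wait for the next event is exponential with rate λ = 1.1 per hour.
P(T > 1.7) = e^(−λt) = e^(−1.1 × 1.7) = e^(−1.87) ≈ 0.1541.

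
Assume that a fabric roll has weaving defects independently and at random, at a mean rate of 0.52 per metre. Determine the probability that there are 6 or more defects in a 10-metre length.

Over the interval, μ = 0.52 × 10 = 5.2 (a 10-metre length = 10 metres).
P(N ≥ 6) = 1 − P(N ≤ 5) = 1 − Σ_{j=0}^{5} e^(−μ) μ^j/j! ≈ 0.4191.

0.4191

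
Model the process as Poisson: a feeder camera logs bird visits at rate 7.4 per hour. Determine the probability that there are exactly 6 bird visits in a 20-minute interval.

Over the interval, μ = 7.4 × 1/3 ≈ 2.46667 (a 20-minute interval = 1/3 hours).
P(N = 6) = e^(−μ) μ^6/6! = e^(−2.46667) · 2.46667^6/720 ≈ 0.0266.

0.0266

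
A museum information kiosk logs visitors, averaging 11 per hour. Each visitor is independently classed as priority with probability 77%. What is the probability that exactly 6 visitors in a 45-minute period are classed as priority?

Thinning: the visitors that are classed as priority themselves form a Poisson process with rate 0.77 × 11 = 8.47 per hour.
Over the interval, μ = 8.47 × 0.75 = 6.3525 (a 45-minute period = 0.75 hours).
P(N = 6) = e^(−6.3525) · 6.3525^6/6! ≈ 0.1590.

0.1590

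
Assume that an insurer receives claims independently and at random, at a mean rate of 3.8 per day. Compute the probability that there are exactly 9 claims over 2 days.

0.1167

Over the interval, μ = 3.8 × 2 = 7.6 (2 days).
P(N = 9) = e^(−μ) μ^9/9! = e^(−7.6) · 7.6^9/362880 ≈ 0.1167.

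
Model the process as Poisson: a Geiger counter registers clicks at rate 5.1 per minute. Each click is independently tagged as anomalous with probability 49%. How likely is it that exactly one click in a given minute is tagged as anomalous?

Thinning: the clicks that are tagged as anomalous themselves form a Poisson process with rate 0.49 × 5.1 = 2.499 per minute.
So μ = 2.499.
P(N = 1) = e^(−2.499) · 2.499^1/1! ≈ 0.2053.

0.2053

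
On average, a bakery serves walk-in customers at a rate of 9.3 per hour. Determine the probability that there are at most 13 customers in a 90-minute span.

0.4698

Over the interval, μ = 9.3 × 1.5 = 13.95 (a 90-minute span = 1.5 hours).
P(N ≤ 13) = Σ_{j=0}^{13} e^(−μ) μ^j/j! ≈ 0.4698.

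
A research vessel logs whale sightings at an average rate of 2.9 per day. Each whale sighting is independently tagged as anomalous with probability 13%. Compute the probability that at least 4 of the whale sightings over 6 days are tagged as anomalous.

Thinning: the whale sightings that are tagged as anomalous themselves form a Poisson process with rate 0.13 × 2.9 = 0.377 per day.
Over the interval, μ = 0.377 × 6 = 2.262 (6 days).
P(N ≥ 4) = 1 − P(N ≤ 3) ≈ 0.1930.

0.1930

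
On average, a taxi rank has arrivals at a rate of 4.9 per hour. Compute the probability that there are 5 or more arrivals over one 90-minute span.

Over the interval, μ = 4.9 × 1.5 = 7.35 (a 90-minute span = 1.5 hours).
P(N ≥ 5) = 1 − P(N ≤ 4) = 1 − Σ_{j=0}^{4} e^(−μ) μ^j/j! ≈ 0.8566.

0.8566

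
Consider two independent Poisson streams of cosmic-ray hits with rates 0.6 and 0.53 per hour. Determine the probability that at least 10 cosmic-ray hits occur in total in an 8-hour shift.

Independent Poisson processes superpose: combined rate λ = 0.6 + 0.53 = 1.13 per hour.
Over the interval, μ = 1.13 × 8 = 9.04 (an 8-hour shift = 8 hours).
P(N ≥ 10) = 1 − P(N ≤ 9) ≈ 0.4179.

0.4179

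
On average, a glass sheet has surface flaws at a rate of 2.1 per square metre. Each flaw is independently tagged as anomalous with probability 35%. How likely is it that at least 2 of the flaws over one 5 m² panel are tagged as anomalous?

Thinning: the flaws that are tagged as anomalous themselves form a Poisson process with rate 0.35 × 2.1 = 0.735 per square metre.
Over the interval, μ = 0.735 × 5 = 3.675 (a 5 m² panel = 5 square metres).
P(N ≥ 2) = 1 − P(N ≤ 1) ≈ 0.8815.

0.8815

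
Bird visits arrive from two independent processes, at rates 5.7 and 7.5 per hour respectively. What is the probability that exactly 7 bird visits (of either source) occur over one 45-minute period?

Independent Poisson processes superpose: combined rate λ = 5.7 + 7.5 = 13.2 per hour.
Over the interval, μ = 13.2 × 0.75 = 9.9 (a 45-minute period = 0.75 hours).
P(N = 7) = e^(−9.9) · 9.9^7/7! ≈ 0.0928.

0.0928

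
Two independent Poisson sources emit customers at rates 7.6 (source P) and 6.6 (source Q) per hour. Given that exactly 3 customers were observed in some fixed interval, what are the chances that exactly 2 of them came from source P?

0.3994

Given the total, each event is independently from source P with probability p = λ_P/(λ_P+λ_Q) = 7.6/14.2 ≈ 0.5352.
So K ~ Binomial(3, 7.6/14.2): P(K = 2) = C(3,2) · (7.6/14.2)^2 · (6.6/14.2)^1 ≈ 0.3994.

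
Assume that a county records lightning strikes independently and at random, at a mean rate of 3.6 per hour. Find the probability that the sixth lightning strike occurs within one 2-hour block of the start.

0.7241

Over the interval, μ = 3.6 × 2 = 7.2 (a 2-hour block = 2 hours).
The sixth arrival falls in the interval iff at least 6 events occur there: P(S_6 ≤ t) = P(N ≥ 6) = 1 − P(N ≤ 5) ≈ 0.7241.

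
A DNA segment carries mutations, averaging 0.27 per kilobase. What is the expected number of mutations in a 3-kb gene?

E[N] = λt = 0.27 × 3 = 0.81 (a 3-kb gene = 3 kilobases).

0.81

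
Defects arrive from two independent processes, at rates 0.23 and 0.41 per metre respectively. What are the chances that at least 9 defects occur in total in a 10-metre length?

Independent Poisson processes superpose: combined rate λ = 0.23 + 0.41 = 0.64 per metre.
Over the interval, μ = 0.64 × 10 = 6.4 (a 10-metre length = 10 metres).
P(N ≥ 9) = 1 − P(N ≤ 8) ≈ 0.1967.

0.1967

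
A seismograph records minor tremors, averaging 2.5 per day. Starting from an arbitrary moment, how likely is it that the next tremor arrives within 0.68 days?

Inter-arrival times are exponential with rate λ = 2.5 per day.
P(T ≤ 0.68) = 1 − e^(−λt) = 1 − e^(−2.5 × 0.68) = 1 − e^(−1.7) ≈ 0.8173.

0.8173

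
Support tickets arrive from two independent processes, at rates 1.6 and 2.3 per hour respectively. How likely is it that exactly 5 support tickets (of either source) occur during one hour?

Independent Poisson processes superpose: combined rate λ = 1.6 + 2.3 = 3.9 per hour.
So μ = 3.9.
P(N = 5) = e^(−3.9) · 3.9^5/5! ≈ 0.1522.

0.1522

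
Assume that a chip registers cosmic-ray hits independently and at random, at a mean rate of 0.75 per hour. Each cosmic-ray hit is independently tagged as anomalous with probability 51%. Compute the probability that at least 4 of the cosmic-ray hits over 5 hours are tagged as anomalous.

Thinning: the cosmic-ray hits that are tagged as anomalous themselves form a Poisson process with rate 0.51 × 0.75 = 0.3825 per hour.
Over the interval, μ = 0.3825 × 5 = 1.9125 (5 hours).
P(N ≥ 4) = 1 − P(N ≤ 3) ≈ 0.1274.

0.1274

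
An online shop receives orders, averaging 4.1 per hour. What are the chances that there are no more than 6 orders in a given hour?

0.8786

With mean μ = 4.1 per hour,
P(N ≤ 6) = Σ_{j=0}^{6} e^(−μ) μ^j/j! ≈ 0.8786.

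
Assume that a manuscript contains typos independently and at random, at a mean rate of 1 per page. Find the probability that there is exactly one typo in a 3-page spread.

Over the interval, μ = 1 × 3 = 3 (a 3-page spread = 3 pages).
P(N = 1) = e^(−μ) μ^1/1! = e^(−3) · 3^1/1 ≈ 0.1494.

0.1494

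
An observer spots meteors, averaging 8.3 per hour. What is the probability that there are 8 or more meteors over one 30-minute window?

0.0606

Over the interval, μ = 8.3 × 0.5 = 4.15 (a 30-minute window = 0.5 hours).
P(N ≥ 8) = 1 − P(N ≤ 7) = 1 − Σ_{j=0}^{7} e^(−μ) μ^j/j! ≈ 0.0606.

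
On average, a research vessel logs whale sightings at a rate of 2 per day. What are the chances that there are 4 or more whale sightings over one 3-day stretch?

0.8488

Over the interval, μ = 2 × 3 = 6 (a 3-day stretch = 3 days).
P(N ≥ 4) = 1 − P(N ≤ 3) = 1 − Σ_{j=0}^{3} e^(−μ) μ^j/j! ≈ 0.8488.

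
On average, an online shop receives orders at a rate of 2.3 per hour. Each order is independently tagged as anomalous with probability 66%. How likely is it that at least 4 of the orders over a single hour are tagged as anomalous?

Thinning: the orders that are tagged as anomalous themselves form a Poisson process with rate 0.66 × 2.3 = 1.518 per hour.
So μ = 1.518.
P(N ≥ 4) = 1 − P(N ≤ 3) ≈ 0.0679.

0.0679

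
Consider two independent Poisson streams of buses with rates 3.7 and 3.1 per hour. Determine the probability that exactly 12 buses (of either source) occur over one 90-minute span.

Independent Poisson processes superpose: combined rate λ = 3.7 + 3.1 = 6.8 per hour.
Over the interval, μ = 6.8 × 1.5 = 10.2 (a 90-minute span = 1.5 hours).
P(N = 12) = e^(−10.2) · 10.2^12/12! ≈ 0.0984.

0.0984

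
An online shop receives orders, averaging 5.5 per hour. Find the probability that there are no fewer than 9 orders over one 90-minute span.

Over the interval, μ = 5.5 × 1.5 = 8.25 (a 90-minute span = 1.5 hours).
P(N ≥ 9) = 1 − P(N ≤ 8) = 1 − Σ_{j=0}^{8} e^(−μ) μ^j/j! ≈ 0.4423.

0.4423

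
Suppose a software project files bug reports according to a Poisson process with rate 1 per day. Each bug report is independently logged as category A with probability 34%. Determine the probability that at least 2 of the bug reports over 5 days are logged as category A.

0.5068

Thinning: the bug reports that are logged as category A themselves form a Poisson process with rate 0.34 × 1 = 0.34 per day.
Over the interval, μ = 0.34 × 5 = 1.7 (5 days).
P(N ≥ 2) = 1 − P(N ≤ 1) ≈ 0.5068.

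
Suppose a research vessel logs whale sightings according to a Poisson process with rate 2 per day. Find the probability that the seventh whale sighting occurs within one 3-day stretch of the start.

Over the interval, μ = 2 × 3 = 6 (a 3-day stretch = 3 days).
The seventh arrival falls in the interval iff at least 7 events occur there: P(S_7 ≤ t) = P(N ≥ 7) = 1 − P(N ≤ 6) ≈ 0.3937.

0.3937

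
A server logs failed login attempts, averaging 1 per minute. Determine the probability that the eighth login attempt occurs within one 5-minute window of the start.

0.1334

Over the interval, μ = 1 × 5 = 5 (a 5-minute window = 5 minutes).
The eighth arrival falls in the interval iff at least 8 events occur there: P(S_8 ≤ t) = P(N ≥ 8) = 1 − P(N ≤ 7) ≈ 0.1334.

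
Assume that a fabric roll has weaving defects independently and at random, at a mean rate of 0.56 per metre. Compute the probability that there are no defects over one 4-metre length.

Over the interval, μ = 0.56 × 4 = 2.24 (a 4-metre length = 4 metres).
P(N = 0) = e^(−μ) μ^0/0! = e^(−2.24) · 2.24^0/1 ≈ 0.1065.

0.1065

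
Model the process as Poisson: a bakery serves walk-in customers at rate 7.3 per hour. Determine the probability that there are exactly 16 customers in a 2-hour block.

Over the interval, μ = 7.3 × 2 = 14.6 (a 2-hour block = 2 hours).
P(N = 16) = e^(−μ) μ^16/16! = e^(−14.6) · 14.6^16/20922789888000 ≈ 0.0930.

0.0930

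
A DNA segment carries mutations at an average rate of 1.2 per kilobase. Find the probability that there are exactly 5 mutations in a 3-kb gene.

Over the interval, μ = 1.2 × 3 = 3.6 (a 3-kb gene = 3 kilobases).
P(N = 5) = e^(−μ) μ^5/5! = e^(−3.6) · 3.6^5/120 ≈ 0.1377.

0.1377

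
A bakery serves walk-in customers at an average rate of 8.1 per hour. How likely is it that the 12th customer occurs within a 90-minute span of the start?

Over the interval, μ = 8.1 × 1.5 = 12.15 (a 90-minute span = 1.5 hours).
The 12th arrival falls in the interval iff at least 12 events occur there: P(S_12 ≤ t) = P(N ≥ 12) = 1 − P(N ≤ 11) ≈ 0.5554.

0.5554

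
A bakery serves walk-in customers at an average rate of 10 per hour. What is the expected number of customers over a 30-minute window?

E[N] = λt = 10 × 0.5 = 5 (a 30-minute window = 0.5 hours).

5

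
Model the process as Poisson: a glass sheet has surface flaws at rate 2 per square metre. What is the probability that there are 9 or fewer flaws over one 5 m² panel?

0.4579

Over the interval, μ = 2 × 5 = 10 (a 5 m² panel = 5 square metres).
P(N ≤ 9) = Σ_{j=0}^{9} e^(−μ) μ^j/j! ≈ 0.4579.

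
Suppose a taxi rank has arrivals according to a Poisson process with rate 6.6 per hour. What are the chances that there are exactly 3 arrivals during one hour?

With mean μ = 6.6 per hour,
P(N = 3) = e^(−μ) μ^3/3! = e^(−6.6) · 6.6^3/6 ≈ 0.0652.

0.0652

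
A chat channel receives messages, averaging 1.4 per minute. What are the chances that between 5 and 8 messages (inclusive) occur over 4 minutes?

0.5435

Over the interval, μ = 1.4 × 4 = 5.6 (4 minutes).
P(5 ≤ N ≤ 8) = Σ_{j=5}^{8} e^(−5.6) · 5.6^j/j! ≈ 0.5435.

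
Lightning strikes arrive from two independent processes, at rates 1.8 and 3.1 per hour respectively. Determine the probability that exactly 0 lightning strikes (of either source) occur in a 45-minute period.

Independent Poisson processes superpose: combined rate λ = 1.8 + 3.1 = 4.9 per hour.
Over the interval, μ = 4.9 × 0.75 = 3.675 (a 45-minute period = 0.75 hours).
P(N = 0) = e^(−3.675) · 3.675^0/0! ≈ 0.0253.

0.0253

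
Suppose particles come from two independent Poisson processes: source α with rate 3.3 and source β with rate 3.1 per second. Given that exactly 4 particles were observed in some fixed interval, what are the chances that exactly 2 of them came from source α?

0.3743

Given the total, each event is independently from source α with probability p = λ_α/(λ_α+λ_β) = 3.3/6.4 ≈ 0.5156.
So K ~ Binomial(4, 3.3/6.4): P(K = 2) = C(4,2) · (3.3/6.4)^2 · (3.1/6.4)^2 ≈ 0.3743.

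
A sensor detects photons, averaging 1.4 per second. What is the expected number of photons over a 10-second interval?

E[N] = λt = 1.4 × 10 = 14 (a 10-second interval = 10 seconds).

14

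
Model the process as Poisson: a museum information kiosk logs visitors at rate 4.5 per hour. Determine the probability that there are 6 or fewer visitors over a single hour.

With mean μ = 4.5 per hour,
P(N ≤ 6) = Σ_{j=0}^{6} e^(−μ) μ^j/j! ≈ 0.8311.

0.8311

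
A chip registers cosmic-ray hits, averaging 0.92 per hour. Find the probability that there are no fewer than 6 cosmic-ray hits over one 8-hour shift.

0.7429

Over the interval, μ = 0.92 × 8 = 7.36 (an 8-hour shift = 8 hours).
P(N ≥ 6) = 1 − P(N ≤ 5) = 1 − Σ_{j=0}^{5} e^(−μ) μ^j/j! ≈ 0.7429.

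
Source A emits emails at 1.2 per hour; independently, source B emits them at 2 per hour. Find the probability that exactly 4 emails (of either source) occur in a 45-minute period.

Independent Poisson processes superpose: combined rate λ = 1.2 + 2 = 3.2 per hour.
Over the interval, μ = 3.2 × 0.75 = 2.4 (a 45-minute period = 0.75 hours).
P(N = 4) = e^(−2.4) · 2.4^4/4! ≈ 0.1254.

0.1254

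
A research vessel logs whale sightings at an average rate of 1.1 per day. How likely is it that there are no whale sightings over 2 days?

0.1108

Over the interval, μ = 1.1 × 2 = 2.2 (2 days).
P(N = 0) = e^(−μ) μ^0/0! = e^(−2.2) · 2.2^0/1 ≈ 0.1108.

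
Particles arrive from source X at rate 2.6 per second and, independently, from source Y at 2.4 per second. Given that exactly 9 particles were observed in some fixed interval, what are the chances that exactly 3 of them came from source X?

Given the total, each event is independently from source X with probability p = λ_X/(λ_X+λ_Y) = 2.6/5 = 0.5200.
So K ~ Binomial(9, 2.6/5): P(K = 3) = C(9,3) · (2.6/5)^3 · (2.4/5)^6 ≈ 0.1445.

0.1445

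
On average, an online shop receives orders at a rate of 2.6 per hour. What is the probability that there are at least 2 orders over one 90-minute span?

Over the interval, μ = 2.6 × 1.5 = 3.9 (a 90-minute span = 1.5 hours).
P(N ≥ 2) = 1 − P(N ≤ 1) = 1 − Σ_{j=0}^{1} e^(−μ) μ^j/j! ≈ 0.9008.

0.9008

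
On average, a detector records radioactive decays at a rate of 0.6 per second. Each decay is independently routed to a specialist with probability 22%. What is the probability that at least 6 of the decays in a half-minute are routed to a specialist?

0.2086

Thinning: the decays that are routed to a specialist themselves form a Poisson process with rate 0.22 × 0.6 = 0.132 per second.
Over the interval, μ = 0.132 × 30 = 3.96 (a half-minute = 30 seconds).
P(N ≥ 6) = 1 − P(N ≤ 5) ≈ 0.2086.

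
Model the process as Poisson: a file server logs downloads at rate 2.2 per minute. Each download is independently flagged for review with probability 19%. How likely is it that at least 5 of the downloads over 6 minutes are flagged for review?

Thinning: the downloads that are flagged for review themselves form a Poisson process with rate 0.19 × 2.2 = 0.418 per minute.
Over the interval, μ = 0.418 × 6 = 2.508 (6 minutes).
P(N ≥ 5) = 1 − P(N ≤ 4) ≈ 0.1099.

0.1099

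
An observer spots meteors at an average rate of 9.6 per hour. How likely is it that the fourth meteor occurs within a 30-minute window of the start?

0.7058

Over the interval, μ = 9.6 × 0.5 = 4.8 (a 30-minute window = 0.5 hours).
The fourth arrival falls in the interval iff at least 4 events occur there: P(S_4 ≤ t) = P(N ≥ 4) = 1 − P(N ≤ 3) ≈ 0.7058.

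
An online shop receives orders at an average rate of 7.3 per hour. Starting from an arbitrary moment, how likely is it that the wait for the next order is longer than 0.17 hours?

0.2891

The wait for the next event is exponential with rate λ = 7.3 per hour.
P(T > 0.17) = e^(−λt) = e^(−7.3 × 0.17) = e^(−1.241) ≈ 0.2891.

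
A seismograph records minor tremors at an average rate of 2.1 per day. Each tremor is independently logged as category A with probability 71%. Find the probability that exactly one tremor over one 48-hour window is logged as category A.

Thinning: the tremors that are logged as category A themselves form a Poisson process with rate 0.71 × 2.1 = 1.491 per day.
Over the interval, μ = 1.491 × 2 = 2.982 (a 48-hour window = 2 days).
P(N = 1) = e^(−2.982) · 2.982^1/1! ≈ 0.1512.

0.1512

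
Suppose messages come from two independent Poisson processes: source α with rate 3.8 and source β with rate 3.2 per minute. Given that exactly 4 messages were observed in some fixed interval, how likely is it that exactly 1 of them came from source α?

0.2074

Given the total, each event is independently from source α with probability p = λ_α/(λ_α+λ_β) = 3.8/7 ≈ 0.5429.
So K ~ Binomial(4, 3.8/7): P(K = 1) = C(4,1) · (3.8/7)^1 · (3.2/7)^3 ≈ 0.2074.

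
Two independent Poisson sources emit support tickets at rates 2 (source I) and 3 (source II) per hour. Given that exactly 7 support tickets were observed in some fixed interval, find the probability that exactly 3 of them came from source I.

Given the total, each event is independently from source I with probability p = λ_I/(λ_I+λ_II) = 2/5 = 0.4000.
So K ~ Binomial(7, 2/5): P(K = 3) = C(7,3) · (2/5)^3 · (3/5)^4 ≈ 0.2903.

0.2903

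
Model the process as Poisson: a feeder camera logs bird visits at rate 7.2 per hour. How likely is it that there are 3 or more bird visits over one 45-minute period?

Over the interval, μ = 7.2 × 0.75 = 5.4 (a 45-minute period = 0.75 hours).
P(N ≥ 3) = 1 − P(N ≤ 2) = 1 − Σ_{j=0}^{2} e^(−μ) μ^j/j! ≈ 0.9052.

0.9052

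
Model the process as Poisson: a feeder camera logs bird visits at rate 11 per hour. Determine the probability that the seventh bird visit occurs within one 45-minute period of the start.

0.7162

Over the interval, μ = 11 × 0.75 = 8.25 (a 45-minute period = 0.75 hours).
The seventh arrival falls in the interval iff at least 7 events occur there: P(S_7 ≤ t) = P(N ≥ 7) = 1 − P(N ≤ 6) ≈ 0.7162.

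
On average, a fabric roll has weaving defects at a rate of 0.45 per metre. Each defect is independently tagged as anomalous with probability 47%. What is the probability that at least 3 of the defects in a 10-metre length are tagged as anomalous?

Thinning: the defects that are tagged as anomalous themselves form a Poisson process with rate 0.47 × 0.45 = 0.2115 per metre.
Over the interval, μ = 0.2115 × 10 = 2.115 (a 10-metre length = 10 metres).
P(N ≥ 3) = 1 − P(N ≤ 2) ≈ 0.3544.

0.3544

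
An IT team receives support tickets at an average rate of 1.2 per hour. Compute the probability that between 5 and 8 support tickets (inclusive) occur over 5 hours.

0.5622

Over the interval, μ = 1.2 × 5 = 6 (5 hours).
P(5 ≤ N ≤ 8) = Σ_{j=5}^{8} e^(−6) · 6^j/j! ≈ 0.5622.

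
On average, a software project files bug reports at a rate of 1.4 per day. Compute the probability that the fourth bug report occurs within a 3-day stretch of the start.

0.6046

Over the interval, μ = 1.4 × 3 = 4.2 (a 3-day stretch = 3 days).
The fourth arrival falls in the interval iff at least 4 events occur there: P(S_4 ≤ t) = P(N ≥ 4) = 1 − P(N ≤ 3) ≈ 0.6046.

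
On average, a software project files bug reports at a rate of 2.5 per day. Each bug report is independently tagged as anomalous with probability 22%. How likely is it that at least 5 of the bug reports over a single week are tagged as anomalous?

0.3419

Thinning: the bug reports that are tagged as anomalous themselves form a Poisson process with rate 0.22 × 2.5 = 0.55 per day.
Over the interval, μ = 0.55 × 7 = 3.85 (a week = 7 days).
P(N ≥ 5) = 1 − P(N ≤ 4) ≈ 0.3419.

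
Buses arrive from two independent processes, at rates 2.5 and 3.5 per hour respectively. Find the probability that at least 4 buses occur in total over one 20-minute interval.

Independent Poisson processes superpose: combined rate λ = 2.5 + 3.5 = 6 per hour.
Over the interval, μ = 6 × 1/3 = 2 (a 20-minute interval = 1/3 hours).
P(N ≥ 4) = 1 − P(N ≤ 3) ≈ 0.1429.

0.1429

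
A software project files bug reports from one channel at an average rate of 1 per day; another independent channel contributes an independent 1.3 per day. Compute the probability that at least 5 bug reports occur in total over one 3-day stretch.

0.8177

Independent Poisson processes superpose: combined rate λ = 1 + 1.3 = 2.3 per day.
Over the interval, μ = 2.3 × 3 = 6.9 (a 3-day stretch = 3 days).
P(N ≥ 5) = 1 − P(N ≤ 4) ≈ 0.8177.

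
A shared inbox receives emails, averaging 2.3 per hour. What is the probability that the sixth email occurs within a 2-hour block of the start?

0.3142

Over the interval, μ = 2.3 × 2 = 4.6 (a 2-hour block = 2 hours).
The sixth arrival falls in the interval iff at least 6 events occur there: P(S_6 ≤ t) = P(N ≥ 6) = 1 − P(N ≤ 5) ≈ 0.3142.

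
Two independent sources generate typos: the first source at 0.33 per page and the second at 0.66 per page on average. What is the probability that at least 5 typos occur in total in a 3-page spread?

Independent Poisson processes superpose: combined rate λ = 0.33 + 0.66 = 0.99 per page.
Over the interval, μ = 0.99 × 3 = 2.97 (a 3-page spread = 3 pages).
P(N ≥ 5) = 1 − P(N ≤ 4) ≈ 0.1797.

0.1797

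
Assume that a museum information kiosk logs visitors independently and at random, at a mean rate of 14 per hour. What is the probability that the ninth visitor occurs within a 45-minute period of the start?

Over the interval, μ = 14 × 0.75 = 10.5 (a 45-minute period = 0.75 hours).
The ninth arrival falls in the interval iff at least 9 events occur there: P(S_9 ≤ t) = P(N ≥ 9) = 1 − P(N ≤ 8) ≈ 0.7206.

0.7206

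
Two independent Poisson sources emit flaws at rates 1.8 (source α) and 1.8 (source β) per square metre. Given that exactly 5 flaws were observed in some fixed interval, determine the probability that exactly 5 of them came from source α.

0.0312

Given the total, each event is independently from source α with probability p = λ_α/(λ_α+λ_β) = 1.8/3.6 = 0.5000.
So K ~ Binomial(5, 1.8/3.6): P(K = 5) = C(5,5) · (1.8/3.6)^5 · (1.8/3.6)^0 ≈ 0.0312.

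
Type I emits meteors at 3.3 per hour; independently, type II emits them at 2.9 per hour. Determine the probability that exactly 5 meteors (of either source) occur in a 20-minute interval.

Independent Poisson processes superpose: combined rate λ = 3.3 + 2.9 = 6.2 per hour.
Over the interval, μ = 6.2 × 1/3 ≈ 2.06667 (a 20-minute interval = 1/3 hours).
P(N = 5) = e^(−2.06667) · 2.06667^5/5! ≈ 0.0398.

0.0398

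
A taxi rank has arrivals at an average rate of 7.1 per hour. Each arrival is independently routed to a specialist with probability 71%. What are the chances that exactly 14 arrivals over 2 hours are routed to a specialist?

0.0538

Thinning: the arrivals that are routed to a specialist themselves form a Poisson process with rate 0.71 × 7.1 = 5.041 per hour.
Over the interval, μ = 5.041 × 2 = 10.082 (2 hours).
P(N = 14) = e^(−10.082) · 10.082^14/14! ≈ 0.0538.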